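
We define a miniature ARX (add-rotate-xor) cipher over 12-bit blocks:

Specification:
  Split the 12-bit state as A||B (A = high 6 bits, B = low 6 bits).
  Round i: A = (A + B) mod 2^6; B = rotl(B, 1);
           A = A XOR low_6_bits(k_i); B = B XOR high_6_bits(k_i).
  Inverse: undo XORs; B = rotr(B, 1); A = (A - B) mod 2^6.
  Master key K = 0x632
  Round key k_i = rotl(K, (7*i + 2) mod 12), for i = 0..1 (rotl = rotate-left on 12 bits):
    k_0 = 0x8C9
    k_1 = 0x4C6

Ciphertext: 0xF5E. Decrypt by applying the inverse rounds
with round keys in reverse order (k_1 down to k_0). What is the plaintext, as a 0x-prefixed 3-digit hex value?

s_0 = ciphertext = 0xF5E
s_1 = InvRound(s_0, k_1) = 0x566
s_2 = InvRound(s_1, k_0) = 0xEA2

0xEA2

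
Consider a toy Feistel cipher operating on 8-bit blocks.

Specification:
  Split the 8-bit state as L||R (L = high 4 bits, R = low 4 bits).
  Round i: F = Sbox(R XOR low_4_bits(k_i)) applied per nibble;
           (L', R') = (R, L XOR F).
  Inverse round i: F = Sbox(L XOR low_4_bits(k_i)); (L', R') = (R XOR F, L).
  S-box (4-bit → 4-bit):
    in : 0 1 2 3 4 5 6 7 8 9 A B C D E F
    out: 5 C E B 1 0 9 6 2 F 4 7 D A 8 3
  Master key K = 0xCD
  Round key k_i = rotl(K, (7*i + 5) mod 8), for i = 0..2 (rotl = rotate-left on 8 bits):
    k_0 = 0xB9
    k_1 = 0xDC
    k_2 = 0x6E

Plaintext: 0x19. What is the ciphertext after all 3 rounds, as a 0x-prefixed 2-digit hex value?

0xB4

s_0 = plaintext = 0x19
s_1 = Round(s_0, k_0) = 0x94
s_2 = Round(s_1, k_1) = 0x4B
s_3 = Round(s_2, k_2) = 0xB4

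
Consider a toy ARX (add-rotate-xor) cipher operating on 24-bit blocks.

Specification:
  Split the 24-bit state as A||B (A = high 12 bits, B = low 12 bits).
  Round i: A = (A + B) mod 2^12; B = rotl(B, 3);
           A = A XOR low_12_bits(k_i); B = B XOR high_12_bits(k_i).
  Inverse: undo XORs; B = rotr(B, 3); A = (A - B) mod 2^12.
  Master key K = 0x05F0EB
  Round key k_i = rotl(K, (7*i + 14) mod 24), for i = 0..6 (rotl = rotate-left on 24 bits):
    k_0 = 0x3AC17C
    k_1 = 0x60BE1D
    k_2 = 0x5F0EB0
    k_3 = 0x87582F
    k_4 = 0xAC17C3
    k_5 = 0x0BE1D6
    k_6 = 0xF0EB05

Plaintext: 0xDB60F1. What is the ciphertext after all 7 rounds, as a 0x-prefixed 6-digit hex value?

0x7F0D20

s_0 = plaintext = 0xDB60F1
s_1 = Round(s_0, k_0) = 0xFDB424
s_2 = Round(s_1, k_1) = 0xDE2729
s_3 = Round(s_2, k_2) = 0xBBBCBB
s_4 = Round(s_3, k_3) = 0x059DAB
s_5 = Round(s_4, k_4) = 0x9C779F
s_6 = Round(s_5, k_5) = 0x0B0C45
s_7 = Round(s_6, k_6) = 0x7F0D20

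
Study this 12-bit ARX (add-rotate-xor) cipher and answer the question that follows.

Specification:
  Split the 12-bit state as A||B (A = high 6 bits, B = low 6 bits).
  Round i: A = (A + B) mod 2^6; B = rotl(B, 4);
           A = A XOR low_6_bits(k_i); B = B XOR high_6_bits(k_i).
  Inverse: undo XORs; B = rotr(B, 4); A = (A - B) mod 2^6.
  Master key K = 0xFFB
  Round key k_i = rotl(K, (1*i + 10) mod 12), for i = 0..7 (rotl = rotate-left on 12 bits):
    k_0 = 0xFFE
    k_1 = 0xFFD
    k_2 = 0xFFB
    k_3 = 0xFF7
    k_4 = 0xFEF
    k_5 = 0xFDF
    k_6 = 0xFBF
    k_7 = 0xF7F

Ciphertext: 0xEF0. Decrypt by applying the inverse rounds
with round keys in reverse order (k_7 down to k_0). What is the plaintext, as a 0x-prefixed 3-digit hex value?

0x1E8

s_0 = ciphertext = 0xEF0
s_1 = InvRound(s_0, k_7) = 0x434
s_2 = InvRound(s_1, k_6) = 0x1E8
s_3 = InvRound(s_2, k_5) = 0xEDD
s_4 = InvRound(s_3, k_4) = 0x28A
s_5 = InvRound(s_4, k_3) = 0x997
s_6 = InvRound(s_5, k_2) = 0xEE2
s_7 = InvRound(s_6, k_1) = 0x475
s_8 = InvRound(s_7, k_0) = 0x1E8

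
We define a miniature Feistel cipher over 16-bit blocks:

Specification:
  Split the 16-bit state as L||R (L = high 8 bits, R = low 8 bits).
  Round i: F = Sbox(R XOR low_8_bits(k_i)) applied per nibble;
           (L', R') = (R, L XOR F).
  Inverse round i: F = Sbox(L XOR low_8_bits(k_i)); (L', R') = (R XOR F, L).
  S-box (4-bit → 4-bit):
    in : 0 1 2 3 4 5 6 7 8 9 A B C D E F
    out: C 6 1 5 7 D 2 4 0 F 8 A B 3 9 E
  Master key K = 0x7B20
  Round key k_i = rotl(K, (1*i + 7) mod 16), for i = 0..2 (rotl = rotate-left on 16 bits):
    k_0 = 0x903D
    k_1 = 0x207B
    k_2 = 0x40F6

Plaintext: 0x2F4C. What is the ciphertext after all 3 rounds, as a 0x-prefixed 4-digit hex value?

s_0 = plaintext = 0x2F4C
s_1 = Round(s_0, k_0) = 0x4C69
s_2 = Round(s_1, k_1) = 0x692D
s_3 = Round(s_2, k_2) = 0x2D53

0x2D53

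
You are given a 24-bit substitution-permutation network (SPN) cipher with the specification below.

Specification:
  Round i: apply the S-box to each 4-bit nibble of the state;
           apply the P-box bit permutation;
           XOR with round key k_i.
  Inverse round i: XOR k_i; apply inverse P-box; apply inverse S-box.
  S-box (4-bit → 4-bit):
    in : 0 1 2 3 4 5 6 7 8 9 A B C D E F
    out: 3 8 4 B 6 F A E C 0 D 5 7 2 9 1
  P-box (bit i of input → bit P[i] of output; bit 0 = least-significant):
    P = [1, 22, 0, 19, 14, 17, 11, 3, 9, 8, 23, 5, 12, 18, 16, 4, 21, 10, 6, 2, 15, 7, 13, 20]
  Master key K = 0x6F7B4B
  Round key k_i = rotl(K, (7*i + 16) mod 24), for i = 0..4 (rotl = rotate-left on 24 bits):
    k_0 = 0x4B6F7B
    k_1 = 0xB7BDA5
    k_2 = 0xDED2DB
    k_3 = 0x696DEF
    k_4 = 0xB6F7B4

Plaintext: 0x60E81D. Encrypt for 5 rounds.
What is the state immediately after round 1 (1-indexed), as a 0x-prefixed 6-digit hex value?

0xBB7BC3

s_0 = plaintext = 0x60E81D
s_1 = Round(s_0, k_0) = 0xBB7BC3
s_2 = Round(s_1, k_1) = 0x5857F7
s_3 = Round(s_2, k_2) = 0x03232E
s_4 = Round(s_3, k_3) = 0x40E249
s_5 = Round(s_4, k_4) = 0x14CB24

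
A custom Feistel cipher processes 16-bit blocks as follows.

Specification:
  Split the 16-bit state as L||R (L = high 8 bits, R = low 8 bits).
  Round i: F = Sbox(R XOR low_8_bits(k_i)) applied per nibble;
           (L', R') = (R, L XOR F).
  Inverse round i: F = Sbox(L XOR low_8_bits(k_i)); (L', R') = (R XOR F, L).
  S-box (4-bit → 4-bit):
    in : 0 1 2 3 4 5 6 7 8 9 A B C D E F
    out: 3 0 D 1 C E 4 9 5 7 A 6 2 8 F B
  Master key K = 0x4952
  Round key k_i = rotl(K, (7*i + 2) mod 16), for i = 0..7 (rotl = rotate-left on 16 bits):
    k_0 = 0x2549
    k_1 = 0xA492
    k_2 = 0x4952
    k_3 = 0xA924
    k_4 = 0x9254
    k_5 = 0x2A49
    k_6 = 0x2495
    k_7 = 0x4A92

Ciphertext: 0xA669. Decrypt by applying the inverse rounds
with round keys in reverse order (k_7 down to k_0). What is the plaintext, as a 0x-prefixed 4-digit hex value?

s_0 = ciphertext = 0xA669
s_1 = InvRound(s_0, k_7) = 0x75A6
s_2 = InvRound(s_1, k_6) = 0x5575
s_3 = InvRound(s_2, k_5) = 0x7755
s_4 = InvRound(s_3, k_4) = 0x8477
s_5 = InvRound(s_4, k_3) = 0xD484
s_6 = InvRound(s_5, k_2) = 0xD0D4
s_7 = InvRound(s_6, k_1) = 0x19D0
s_8 = InvRound(s_7, k_0) = 0x3319

0x3319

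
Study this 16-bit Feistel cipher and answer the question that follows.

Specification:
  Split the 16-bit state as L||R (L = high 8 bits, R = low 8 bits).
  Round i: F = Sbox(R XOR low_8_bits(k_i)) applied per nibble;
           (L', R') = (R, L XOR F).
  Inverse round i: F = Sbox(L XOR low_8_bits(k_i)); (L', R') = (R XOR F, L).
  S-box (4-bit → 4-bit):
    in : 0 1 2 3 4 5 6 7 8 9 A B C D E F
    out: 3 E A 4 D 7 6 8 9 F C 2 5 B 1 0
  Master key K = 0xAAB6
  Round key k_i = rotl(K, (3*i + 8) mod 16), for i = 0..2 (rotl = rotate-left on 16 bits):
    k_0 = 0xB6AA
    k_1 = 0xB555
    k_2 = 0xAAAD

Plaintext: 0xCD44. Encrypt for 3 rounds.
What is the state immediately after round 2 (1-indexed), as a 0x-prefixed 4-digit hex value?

s_0 = plaintext = 0xCD44
s_1 = Round(s_0, k_0) = 0x44DC
s_2 = Round(s_1, k_1) = 0xDCDB
s_3 = Round(s_2, k_2) = 0xDB5A

0xDCDB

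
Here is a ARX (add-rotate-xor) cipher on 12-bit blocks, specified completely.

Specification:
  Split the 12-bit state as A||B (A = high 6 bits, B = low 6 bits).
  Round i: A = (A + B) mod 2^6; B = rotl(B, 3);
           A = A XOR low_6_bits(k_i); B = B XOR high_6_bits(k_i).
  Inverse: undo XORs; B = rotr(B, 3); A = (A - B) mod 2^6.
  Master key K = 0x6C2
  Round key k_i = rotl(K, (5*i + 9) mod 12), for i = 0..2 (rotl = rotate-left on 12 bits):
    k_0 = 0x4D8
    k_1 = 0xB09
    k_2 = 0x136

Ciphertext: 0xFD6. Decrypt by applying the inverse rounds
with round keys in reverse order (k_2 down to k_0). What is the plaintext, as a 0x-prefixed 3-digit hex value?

0xEE4

s_0 = ciphertext = 0xFD6
s_1 = InvRound(s_0, k_2) = 0xDD2
s_2 = InvRound(s_1, k_1) = 0x1F7
s_3 = InvRound(s_2, k_0) = 0xEE4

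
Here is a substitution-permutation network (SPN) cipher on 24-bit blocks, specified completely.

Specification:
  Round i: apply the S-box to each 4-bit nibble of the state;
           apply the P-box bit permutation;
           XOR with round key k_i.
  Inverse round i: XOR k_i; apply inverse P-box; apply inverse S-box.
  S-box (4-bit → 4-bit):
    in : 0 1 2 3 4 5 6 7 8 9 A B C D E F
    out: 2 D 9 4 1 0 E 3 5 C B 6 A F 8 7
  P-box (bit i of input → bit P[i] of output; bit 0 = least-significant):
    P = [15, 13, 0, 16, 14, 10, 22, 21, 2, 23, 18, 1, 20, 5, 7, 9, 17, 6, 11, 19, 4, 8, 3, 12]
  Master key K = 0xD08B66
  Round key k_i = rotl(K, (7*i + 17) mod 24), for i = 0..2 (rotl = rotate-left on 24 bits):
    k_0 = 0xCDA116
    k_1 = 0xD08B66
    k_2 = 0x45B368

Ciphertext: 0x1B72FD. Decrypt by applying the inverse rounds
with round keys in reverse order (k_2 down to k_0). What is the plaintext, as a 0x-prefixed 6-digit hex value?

s_0 = ciphertext = 0x1B72FD
s_1 = InvRound(s_0, k_2) = 0x728888
s_2 = InvRound(s_1, k_1) = 0xB76AE5
s_3 = InvRound(s_2, k_0) = 0x7DDE18

0x7DDE18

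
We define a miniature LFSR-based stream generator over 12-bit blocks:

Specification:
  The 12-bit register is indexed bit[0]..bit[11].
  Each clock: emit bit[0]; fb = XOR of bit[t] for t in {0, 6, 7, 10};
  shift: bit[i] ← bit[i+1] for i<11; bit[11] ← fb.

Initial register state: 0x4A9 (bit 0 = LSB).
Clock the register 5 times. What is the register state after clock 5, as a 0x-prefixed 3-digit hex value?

reg_0 = 0x4A9
clock 1: out=1, reg = 0xA54
clock 2: out=0, reg = 0xD2A
clock 3: out=0, reg = 0xE95
clock 4: out=1, reg = 0xF4A
clock 5: out=0, reg = 0x7A5

0x7A5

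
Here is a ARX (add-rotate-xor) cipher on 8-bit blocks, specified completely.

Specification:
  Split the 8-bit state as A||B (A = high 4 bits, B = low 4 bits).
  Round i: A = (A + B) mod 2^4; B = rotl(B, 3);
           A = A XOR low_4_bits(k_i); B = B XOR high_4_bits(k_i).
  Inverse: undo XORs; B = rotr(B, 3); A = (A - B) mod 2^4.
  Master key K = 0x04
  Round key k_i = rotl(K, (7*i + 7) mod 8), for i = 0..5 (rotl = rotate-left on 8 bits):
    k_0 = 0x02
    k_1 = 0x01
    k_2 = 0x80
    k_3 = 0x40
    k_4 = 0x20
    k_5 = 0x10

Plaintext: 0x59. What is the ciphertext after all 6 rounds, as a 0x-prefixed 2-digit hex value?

s_0 = plaintext = 0x59
s_1 = Round(s_0, k_0) = 0xCC
s_2 = Round(s_1, k_1) = 0x96
s_3 = Round(s_2, k_2) = 0xFB
s_4 = Round(s_3, k_3) = 0xA9
s_5 = Round(s_4, k_4) = 0x3E
s_6 = Round(s_5, k_5) = 0x16

0x16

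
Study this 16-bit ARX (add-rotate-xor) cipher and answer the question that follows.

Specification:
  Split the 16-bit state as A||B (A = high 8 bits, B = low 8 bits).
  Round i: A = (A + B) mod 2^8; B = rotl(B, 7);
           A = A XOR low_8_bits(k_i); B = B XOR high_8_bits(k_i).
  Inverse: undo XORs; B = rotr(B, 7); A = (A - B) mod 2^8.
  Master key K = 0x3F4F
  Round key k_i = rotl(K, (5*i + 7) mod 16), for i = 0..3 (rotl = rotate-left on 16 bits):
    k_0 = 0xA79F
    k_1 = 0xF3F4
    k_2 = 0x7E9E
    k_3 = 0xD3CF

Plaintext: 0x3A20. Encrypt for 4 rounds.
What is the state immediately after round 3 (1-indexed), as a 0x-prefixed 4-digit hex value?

s_0 = plaintext = 0x3A20
s_1 = Round(s_0, k_0) = 0xC5B7
s_2 = Round(s_1, k_1) = 0x8828
s_3 = Round(s_2, k_2) = 0x2E6A
s_4 = Round(s_3, k_3) = 0x57E6

0x2E6A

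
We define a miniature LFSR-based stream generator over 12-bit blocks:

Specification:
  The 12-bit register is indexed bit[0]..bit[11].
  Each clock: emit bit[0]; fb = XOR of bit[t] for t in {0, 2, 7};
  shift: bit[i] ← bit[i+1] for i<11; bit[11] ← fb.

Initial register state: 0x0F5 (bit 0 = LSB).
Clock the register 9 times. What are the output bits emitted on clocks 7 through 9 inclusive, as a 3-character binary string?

110

reg_0 = 0x0F5
clock 1: out=1, reg = 0x87A
clock 2: out=0, reg = 0x43D
clock 3: out=1, reg = 0x21E
clock 4: out=0, reg = 0x90F
clock 5: out=1, reg = 0x487
clock 6: out=1, reg = 0xA43
clock 7: out=1, reg = 0xD21
clock 8: out=1, reg = 0xE90
clock 9: out=0, reg = 0xF48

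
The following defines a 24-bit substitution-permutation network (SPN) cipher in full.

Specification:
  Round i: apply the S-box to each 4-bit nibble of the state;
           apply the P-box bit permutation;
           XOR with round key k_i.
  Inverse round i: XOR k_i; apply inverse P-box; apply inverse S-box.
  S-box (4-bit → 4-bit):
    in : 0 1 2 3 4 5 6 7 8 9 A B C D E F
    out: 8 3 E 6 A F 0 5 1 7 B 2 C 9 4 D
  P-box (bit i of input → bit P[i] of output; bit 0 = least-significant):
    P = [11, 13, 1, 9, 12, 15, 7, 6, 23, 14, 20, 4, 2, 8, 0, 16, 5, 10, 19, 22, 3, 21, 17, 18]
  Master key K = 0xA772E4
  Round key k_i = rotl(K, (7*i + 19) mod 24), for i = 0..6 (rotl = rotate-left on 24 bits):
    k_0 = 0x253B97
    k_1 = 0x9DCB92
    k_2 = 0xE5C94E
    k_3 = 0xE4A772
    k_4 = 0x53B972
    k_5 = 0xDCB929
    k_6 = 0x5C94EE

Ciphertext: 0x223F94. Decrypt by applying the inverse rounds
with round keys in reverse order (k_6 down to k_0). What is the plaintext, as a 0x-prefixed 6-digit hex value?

s_0 = ciphertext = 0x223F94
s_1 = InvRound(s_0, k_6) = 0x5FBC45
s_2 = InvRound(s_1, k_5) = 0x71A806
s_3 = InvRound(s_2, k_4) = 0x3810D6
s_4 = InvRound(s_3, k_3) = 0x051794
s_5 = InvRound(s_4, k_2) = 0x146A5F
s_6 = InvRound(s_5, k_1) = 0x8E582B
s_7 = InvRound(s_6, k_0) = 0x97AAE4

0x97AAE4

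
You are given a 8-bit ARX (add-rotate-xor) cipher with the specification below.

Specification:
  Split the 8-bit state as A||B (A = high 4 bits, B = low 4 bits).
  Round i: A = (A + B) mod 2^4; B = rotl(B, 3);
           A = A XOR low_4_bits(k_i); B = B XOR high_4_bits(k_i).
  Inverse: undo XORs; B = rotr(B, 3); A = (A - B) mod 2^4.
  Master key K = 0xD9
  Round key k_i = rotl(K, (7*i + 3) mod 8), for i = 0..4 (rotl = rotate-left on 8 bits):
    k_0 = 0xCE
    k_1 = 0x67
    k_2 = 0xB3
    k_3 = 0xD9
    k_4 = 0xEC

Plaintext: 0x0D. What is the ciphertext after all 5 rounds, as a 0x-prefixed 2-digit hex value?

0xC0

s_0 = plaintext = 0x0D
s_1 = Round(s_0, k_0) = 0x32
s_2 = Round(s_1, k_1) = 0x27
s_3 = Round(s_2, k_2) = 0xA0
s_4 = Round(s_3, k_3) = 0x3D
s_5 = Round(s_4, k_4) = 0xC0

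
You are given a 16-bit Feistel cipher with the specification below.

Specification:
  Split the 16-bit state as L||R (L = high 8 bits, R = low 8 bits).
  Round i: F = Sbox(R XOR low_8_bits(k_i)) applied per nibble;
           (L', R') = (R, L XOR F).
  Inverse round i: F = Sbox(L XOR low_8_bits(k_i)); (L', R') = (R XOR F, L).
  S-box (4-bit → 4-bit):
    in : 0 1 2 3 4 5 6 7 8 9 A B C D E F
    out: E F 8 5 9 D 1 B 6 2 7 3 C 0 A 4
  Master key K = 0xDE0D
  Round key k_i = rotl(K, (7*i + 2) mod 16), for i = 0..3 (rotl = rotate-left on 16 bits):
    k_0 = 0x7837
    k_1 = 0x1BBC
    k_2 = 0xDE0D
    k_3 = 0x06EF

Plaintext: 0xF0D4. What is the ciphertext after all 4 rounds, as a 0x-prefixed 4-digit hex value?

0xE694

s_0 = plaintext = 0xF0D4
s_1 = Round(s_0, k_0) = 0xD455
s_2 = Round(s_1, k_1) = 0x5576
s_3 = Round(s_2, k_2) = 0x76E6
s_4 = Round(s_3, k_3) = 0xE694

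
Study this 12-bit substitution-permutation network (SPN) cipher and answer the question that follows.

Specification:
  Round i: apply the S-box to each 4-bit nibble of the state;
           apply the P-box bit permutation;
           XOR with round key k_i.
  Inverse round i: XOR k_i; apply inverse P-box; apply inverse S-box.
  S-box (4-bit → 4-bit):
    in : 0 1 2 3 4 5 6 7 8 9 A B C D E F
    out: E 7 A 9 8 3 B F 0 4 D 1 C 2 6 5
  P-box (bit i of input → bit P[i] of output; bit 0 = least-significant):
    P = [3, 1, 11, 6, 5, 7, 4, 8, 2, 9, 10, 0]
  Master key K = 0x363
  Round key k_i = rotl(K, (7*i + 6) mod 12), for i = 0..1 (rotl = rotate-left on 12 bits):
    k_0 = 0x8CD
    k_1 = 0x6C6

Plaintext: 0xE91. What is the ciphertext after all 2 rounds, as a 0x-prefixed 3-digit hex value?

s_0 = plaintext = 0xE91
s_1 = Round(s_0, k_0) = 0x6D7
s_2 = Round(s_1, k_1) = 0xC09

0xC09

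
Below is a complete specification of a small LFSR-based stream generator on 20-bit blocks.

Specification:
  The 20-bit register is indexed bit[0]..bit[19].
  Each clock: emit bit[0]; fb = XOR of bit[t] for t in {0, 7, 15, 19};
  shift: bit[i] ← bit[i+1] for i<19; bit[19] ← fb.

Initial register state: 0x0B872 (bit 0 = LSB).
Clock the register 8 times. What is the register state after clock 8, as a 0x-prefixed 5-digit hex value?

0xE10B8

reg_0 = 0x0B872
clock 1: out=0, reg = 0x85C39
clock 2: out=1, reg = 0x42E1C
clock 3: out=0, reg = 0x2170E
clock 4: out=0, reg = 0x10B87
clock 5: out=1, reg = 0x085C3
clock 6: out=1, reg = 0x842E1
clock 7: out=1, reg = 0xC2170
clock 8: out=0, reg = 0xE10B8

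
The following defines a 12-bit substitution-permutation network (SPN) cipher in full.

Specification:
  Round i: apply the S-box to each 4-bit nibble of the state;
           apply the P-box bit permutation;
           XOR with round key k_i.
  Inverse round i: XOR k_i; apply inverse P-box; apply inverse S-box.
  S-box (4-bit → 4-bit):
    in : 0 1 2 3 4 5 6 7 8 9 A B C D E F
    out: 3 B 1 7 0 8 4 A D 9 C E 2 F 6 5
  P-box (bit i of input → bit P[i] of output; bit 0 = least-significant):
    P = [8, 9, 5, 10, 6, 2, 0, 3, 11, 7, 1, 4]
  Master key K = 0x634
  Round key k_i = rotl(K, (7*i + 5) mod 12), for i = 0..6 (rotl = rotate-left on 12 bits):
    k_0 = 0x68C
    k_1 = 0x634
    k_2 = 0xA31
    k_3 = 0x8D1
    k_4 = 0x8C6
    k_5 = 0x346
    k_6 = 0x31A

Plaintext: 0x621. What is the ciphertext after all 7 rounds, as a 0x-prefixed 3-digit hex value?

s_0 = plaintext = 0x621
s_1 = Round(s_0, k_0) = 0x1CE
s_2 = Round(s_1, k_1) = 0xC80
s_3 = Round(s_2, k_2) = 0x9F8
s_4 = Round(s_3, k_3) = 0x5A0
s_5 = Round(s_4, k_4) = 0xBDF
s_6 = Round(s_5, k_5) = 0x2B9
s_7 = Round(s_6, k_6) = 0xE17

0xE17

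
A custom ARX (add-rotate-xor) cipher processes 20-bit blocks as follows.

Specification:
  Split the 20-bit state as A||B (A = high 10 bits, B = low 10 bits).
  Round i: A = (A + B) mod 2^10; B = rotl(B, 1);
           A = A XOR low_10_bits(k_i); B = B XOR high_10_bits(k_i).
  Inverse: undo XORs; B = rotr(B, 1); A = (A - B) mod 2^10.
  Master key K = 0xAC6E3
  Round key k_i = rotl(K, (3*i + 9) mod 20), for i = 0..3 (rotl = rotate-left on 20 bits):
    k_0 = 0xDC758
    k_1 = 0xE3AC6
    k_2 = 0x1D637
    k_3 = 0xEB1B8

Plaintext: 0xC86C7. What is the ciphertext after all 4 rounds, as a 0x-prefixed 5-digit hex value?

s_0 = plaintext = 0xC86C7
s_1 = Round(s_0, k_0) = 0xAC2FE
s_2 = Round(s_1, k_1) = 0xDA273
s_3 = Round(s_2, k_2) = 0xFB092
s_4 = Round(s_3, k_3) = 0x71A88

0x71A88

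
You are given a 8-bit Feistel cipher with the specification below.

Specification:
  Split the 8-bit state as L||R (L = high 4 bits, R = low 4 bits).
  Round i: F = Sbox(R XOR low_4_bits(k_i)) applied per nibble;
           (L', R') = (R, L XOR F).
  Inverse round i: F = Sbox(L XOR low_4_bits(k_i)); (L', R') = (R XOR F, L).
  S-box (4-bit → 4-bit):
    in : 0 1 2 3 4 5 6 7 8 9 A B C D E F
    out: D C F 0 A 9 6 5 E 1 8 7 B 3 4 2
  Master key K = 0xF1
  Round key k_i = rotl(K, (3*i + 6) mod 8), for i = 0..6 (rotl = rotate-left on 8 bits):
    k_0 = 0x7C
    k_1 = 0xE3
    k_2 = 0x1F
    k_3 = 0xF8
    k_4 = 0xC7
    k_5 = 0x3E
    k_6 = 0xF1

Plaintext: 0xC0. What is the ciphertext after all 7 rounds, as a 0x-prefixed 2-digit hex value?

0x97

s_0 = plaintext = 0xC0
s_1 = Round(s_0, k_0) = 0x07
s_2 = Round(s_1, k_1) = 0x7A
s_3 = Round(s_2, k_2) = 0xAE
s_4 = Round(s_3, k_3) = 0xEC
s_5 = Round(s_4, k_4) = 0xC9
s_6 = Round(s_5, k_5) = 0x99
s_7 = Round(s_6, k_6) = 0x97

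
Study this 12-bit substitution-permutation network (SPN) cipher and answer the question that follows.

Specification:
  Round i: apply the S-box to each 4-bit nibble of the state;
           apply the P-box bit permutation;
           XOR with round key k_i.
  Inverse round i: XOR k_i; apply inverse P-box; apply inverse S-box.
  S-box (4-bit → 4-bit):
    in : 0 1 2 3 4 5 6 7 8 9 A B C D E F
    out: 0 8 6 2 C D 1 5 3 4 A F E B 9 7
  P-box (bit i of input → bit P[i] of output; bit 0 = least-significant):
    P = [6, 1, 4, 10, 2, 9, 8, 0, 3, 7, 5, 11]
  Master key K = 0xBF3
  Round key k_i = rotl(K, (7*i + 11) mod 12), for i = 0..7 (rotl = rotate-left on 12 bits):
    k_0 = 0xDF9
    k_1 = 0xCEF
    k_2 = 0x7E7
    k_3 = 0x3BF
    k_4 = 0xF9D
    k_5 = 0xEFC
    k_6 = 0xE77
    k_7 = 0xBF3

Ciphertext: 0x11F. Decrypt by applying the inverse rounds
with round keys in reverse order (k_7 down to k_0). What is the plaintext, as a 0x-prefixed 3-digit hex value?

s_0 = ciphertext = 0x11F
s_1 = InvRound(s_0, k_7) = 0xB86
s_2 = InvRound(s_1, k_6) = 0x245
s_3 = InvRound(s_2, k_5) = 0xB14
s_4 = InvRound(s_3, k_4) = 0x811
s_5 = InvRound(s_4, k_3) = 0xBF3
s_6 = InvRound(s_5, k_2) = 0x164
s_7 = InvRound(s_6, k_1) = 0xD4A
s_8 = InvRound(s_7, k_0) = 0x212

0x212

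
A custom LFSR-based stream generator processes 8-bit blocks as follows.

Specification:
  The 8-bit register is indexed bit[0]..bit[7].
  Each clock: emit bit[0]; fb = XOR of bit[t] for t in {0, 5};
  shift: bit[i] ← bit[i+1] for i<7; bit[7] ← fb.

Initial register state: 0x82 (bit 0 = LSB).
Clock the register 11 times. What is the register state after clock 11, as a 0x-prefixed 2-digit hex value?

reg_0 = 0x82
clock 1: out=0, reg = 0x41
clock 2: out=1, reg = 0xA0
clock 3: out=0, reg = 0xD0
clock 4: out=0, reg = 0x68
clock 5: out=0, reg = 0xB4
clock 6: out=0, reg = 0xDA
clock 7: out=0, reg = 0x6D
clock 8: out=1, reg = 0x36
clock 9: out=0, reg = 0x9B
clock 10: out=1, reg = 0xCD
clock 11: out=1, reg = 0xE6

0xE6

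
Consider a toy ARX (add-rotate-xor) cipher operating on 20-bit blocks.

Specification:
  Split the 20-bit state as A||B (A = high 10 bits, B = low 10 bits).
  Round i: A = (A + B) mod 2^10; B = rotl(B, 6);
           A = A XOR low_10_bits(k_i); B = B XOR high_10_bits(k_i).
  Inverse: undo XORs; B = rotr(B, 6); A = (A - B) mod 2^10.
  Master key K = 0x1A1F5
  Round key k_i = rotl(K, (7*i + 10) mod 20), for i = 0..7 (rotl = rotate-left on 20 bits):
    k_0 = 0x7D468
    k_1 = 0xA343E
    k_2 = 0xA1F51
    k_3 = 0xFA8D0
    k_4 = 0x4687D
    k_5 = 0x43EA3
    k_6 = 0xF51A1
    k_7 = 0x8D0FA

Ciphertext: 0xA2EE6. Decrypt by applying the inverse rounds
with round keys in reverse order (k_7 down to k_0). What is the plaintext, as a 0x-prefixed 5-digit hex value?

0x4A807

s_0 = ciphertext = 0xA2EE6
s_1 = InvRound(s_0, k_7) = 0x53923
s_2 = InvRound(s_1, k_6) = 0x5D37B
s_3 = InvRound(s_2, k_5) = 0x23B49
s_4 = InvRound(s_3, k_4) = 0xEE939
s_5 = InvRound(s_4, k_3) = 0x8BD3B
s_6 = InvRound(s_5, k_2) = 0x6C3CE
s_7 = InvRound(s_6, k_1) = 0x56435
s_8 = InvRound(s_7, k_0) = 0x4A807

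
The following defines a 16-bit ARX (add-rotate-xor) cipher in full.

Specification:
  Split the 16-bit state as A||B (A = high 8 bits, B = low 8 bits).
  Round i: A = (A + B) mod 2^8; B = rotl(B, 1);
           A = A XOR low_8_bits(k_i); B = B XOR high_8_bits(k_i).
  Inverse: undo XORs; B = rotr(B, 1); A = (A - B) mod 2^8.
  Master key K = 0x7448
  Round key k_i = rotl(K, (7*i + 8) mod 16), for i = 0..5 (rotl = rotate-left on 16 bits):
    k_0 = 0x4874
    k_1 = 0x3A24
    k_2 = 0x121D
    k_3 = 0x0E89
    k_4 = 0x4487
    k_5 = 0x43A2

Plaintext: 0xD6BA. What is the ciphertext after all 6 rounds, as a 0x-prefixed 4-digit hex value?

s_0 = plaintext = 0xD6BA
s_1 = Round(s_0, k_0) = 0xE43D
s_2 = Round(s_1, k_1) = 0x0540
s_3 = Round(s_2, k_2) = 0x5892
s_4 = Round(s_3, k_3) = 0x632B
s_5 = Round(s_4, k_4) = 0x0912
s_6 = Round(s_5, k_5) = 0xB967

0xB967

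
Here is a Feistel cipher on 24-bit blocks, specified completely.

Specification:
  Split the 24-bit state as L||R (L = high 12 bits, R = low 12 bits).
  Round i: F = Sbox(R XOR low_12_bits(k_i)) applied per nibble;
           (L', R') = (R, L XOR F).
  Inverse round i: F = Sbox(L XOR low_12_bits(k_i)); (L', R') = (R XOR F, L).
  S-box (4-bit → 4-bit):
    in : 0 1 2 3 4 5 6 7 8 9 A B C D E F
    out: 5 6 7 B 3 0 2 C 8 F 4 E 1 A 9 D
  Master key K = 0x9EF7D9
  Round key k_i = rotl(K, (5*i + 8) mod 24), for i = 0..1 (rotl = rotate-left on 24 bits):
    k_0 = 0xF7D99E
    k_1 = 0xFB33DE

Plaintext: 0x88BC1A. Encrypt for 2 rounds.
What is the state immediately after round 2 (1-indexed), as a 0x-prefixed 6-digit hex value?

0x8082B8

s_0 = plaintext = 0x88BC1A
s_1 = Round(s_0, k_0) = 0xC1A808
s_2 = Round(s_1, k_1) = 0x8082B8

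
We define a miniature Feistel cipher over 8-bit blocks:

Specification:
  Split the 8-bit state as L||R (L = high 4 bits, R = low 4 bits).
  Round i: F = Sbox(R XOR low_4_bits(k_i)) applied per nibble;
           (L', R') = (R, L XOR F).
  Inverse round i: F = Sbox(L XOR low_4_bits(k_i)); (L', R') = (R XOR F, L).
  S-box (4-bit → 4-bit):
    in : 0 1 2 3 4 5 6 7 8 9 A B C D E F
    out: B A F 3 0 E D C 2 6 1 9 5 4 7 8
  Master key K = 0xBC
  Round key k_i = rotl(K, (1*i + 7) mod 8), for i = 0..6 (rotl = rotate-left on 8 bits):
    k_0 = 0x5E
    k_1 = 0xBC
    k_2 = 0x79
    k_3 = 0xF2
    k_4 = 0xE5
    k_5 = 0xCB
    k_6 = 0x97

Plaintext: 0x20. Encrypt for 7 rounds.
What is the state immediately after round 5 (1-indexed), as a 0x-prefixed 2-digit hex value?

0xE4

s_0 = plaintext = 0x20
s_1 = Round(s_0, k_0) = 0x05
s_2 = Round(s_1, k_1) = 0x56
s_3 = Round(s_2, k_2) = 0x6D
s_4 = Round(s_3, k_3) = 0xDE
s_5 = Round(s_4, k_4) = 0xE4
s_6 = Round(s_5, k_5) = 0x46
s_7 = Round(s_6, k_6) = 0x6E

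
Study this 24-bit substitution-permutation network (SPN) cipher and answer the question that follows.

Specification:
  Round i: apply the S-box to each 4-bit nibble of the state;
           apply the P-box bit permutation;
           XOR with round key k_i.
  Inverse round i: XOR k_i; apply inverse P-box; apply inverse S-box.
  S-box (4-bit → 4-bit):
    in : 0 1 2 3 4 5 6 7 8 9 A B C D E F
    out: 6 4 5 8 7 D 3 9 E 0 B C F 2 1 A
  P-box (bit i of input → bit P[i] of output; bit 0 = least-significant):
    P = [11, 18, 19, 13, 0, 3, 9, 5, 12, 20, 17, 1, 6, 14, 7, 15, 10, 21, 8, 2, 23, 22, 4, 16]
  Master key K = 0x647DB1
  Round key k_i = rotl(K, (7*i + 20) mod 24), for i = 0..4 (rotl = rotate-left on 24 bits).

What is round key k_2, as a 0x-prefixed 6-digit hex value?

0xF6C591

K = 0x647DB1
k_0 = rotl(K, (7*0+20) mod 24) = rotl(K, 20) = 0x1647DB
k_1 = rotl(K, (7*1+20) mod 24) = rotl(K, 3) = 0x23ED8B
k_2 = rotl(K, (7*2+20) mod 24) = rotl(K, 10) = 0xF6C591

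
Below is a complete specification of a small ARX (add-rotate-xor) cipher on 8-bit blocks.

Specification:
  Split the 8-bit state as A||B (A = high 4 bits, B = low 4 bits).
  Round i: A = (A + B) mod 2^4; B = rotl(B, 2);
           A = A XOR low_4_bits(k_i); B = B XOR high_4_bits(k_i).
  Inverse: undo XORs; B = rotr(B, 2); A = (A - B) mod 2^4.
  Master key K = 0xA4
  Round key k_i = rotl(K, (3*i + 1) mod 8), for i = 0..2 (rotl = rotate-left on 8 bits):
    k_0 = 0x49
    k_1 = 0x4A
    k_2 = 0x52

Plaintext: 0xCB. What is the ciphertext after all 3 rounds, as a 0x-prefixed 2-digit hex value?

0x2E

s_0 = plaintext = 0xCB
s_1 = Round(s_0, k_0) = 0xEA
s_2 = Round(s_1, k_1) = 0x2E
s_3 = Round(s_2, k_2) = 0x2E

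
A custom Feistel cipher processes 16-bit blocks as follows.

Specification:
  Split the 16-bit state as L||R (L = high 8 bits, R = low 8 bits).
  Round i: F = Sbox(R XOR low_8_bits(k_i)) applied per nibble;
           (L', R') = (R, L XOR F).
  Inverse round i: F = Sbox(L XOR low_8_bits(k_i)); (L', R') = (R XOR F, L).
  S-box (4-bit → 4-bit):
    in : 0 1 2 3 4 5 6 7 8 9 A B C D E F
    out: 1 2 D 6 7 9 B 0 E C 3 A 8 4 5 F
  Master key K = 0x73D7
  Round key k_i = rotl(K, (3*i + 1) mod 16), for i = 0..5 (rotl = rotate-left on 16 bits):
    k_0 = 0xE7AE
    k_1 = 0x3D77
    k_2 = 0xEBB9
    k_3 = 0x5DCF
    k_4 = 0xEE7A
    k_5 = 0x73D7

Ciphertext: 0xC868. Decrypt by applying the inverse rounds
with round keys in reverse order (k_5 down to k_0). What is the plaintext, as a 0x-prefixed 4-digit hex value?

s_0 = ciphertext = 0xC868
s_1 = InvRound(s_0, k_5) = 0x47C8
s_2 = InvRound(s_1, k_4) = 0xAC47
s_3 = InvRound(s_2, k_3) = 0xF1AC
s_4 = InvRound(s_3, k_2) = 0xD2F1
s_5 = InvRound(s_4, k_1) = 0xC8D2
s_6 = InvRound(s_5, k_0) = 0x69C8

0x69C8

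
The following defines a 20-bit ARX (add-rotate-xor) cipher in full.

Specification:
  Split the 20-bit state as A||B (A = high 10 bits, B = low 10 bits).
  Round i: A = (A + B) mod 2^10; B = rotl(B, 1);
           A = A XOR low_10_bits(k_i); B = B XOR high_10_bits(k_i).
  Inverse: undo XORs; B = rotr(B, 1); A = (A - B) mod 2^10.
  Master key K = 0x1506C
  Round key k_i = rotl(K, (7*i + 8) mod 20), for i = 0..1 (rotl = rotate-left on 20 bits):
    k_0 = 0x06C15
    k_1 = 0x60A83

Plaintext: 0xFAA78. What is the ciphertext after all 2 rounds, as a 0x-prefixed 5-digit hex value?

0x78856

s_0 = plaintext = 0xFAA78
s_1 = Round(s_0, k_0) = 0x9DCEA
s_2 = Round(s_1, k_1) = 0x78856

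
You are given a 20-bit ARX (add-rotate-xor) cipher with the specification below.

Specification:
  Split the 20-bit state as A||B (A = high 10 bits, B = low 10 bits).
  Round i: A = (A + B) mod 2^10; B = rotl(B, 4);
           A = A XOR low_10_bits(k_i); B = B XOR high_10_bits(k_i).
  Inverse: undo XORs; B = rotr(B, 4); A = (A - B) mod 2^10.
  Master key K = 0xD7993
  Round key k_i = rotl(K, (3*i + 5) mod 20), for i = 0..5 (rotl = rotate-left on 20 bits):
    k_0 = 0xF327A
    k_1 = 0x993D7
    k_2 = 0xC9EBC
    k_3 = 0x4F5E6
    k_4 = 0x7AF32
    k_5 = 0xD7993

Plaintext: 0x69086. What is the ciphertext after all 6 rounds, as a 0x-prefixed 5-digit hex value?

s_0 = plaintext = 0x69086
s_1 = Round(s_0, k_0) = 0x143AE
s_2 = Round(s_1, k_1) = 0x0A48A
s_3 = Round(s_2, k_2) = 0x83F85
s_4 = Round(s_3, k_3) = 0x1C963
s_5 = Round(s_4, k_4) = 0xB9FDE
s_6 = Round(s_5, k_5) = 0xD5AB1

0xD5AB1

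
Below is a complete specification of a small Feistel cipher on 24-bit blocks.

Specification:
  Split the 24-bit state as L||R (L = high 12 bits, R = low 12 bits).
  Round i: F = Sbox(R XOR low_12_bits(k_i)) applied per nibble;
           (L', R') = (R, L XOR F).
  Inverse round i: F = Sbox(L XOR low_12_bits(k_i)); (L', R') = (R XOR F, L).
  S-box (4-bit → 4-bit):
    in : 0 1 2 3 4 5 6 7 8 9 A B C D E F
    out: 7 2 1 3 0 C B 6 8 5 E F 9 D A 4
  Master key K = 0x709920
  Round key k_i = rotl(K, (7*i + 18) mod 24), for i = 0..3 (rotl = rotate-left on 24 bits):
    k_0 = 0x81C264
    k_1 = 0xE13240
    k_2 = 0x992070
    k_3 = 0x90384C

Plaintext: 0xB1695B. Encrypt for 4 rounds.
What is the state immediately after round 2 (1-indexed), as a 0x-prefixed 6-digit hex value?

s_0 = plaintext = 0xB1695B
s_1 = Round(s_0, k_0) = 0x95B422
s_2 = Round(s_1, k_1) = 0x4222EA
s_3 = Round(s_2, k_2) = 0x2EA57C
s_4 = Round(s_3, k_3) = 0x57CFDD

0x4222EA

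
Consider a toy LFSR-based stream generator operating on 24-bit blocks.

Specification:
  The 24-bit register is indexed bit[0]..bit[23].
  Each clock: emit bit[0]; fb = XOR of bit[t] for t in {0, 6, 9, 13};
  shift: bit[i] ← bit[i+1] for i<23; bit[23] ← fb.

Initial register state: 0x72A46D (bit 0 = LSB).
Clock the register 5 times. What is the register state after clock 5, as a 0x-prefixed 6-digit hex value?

reg_0 = 0x72A46D
clock 1: out=1, reg = 0xB95236
clock 2: out=0, reg = 0xDCA91B
clock 3: out=1, reg = 0x6E548D
clock 4: out=1, reg = 0xB72A46
clock 5: out=0, reg = 0xDB9523

0xDB9523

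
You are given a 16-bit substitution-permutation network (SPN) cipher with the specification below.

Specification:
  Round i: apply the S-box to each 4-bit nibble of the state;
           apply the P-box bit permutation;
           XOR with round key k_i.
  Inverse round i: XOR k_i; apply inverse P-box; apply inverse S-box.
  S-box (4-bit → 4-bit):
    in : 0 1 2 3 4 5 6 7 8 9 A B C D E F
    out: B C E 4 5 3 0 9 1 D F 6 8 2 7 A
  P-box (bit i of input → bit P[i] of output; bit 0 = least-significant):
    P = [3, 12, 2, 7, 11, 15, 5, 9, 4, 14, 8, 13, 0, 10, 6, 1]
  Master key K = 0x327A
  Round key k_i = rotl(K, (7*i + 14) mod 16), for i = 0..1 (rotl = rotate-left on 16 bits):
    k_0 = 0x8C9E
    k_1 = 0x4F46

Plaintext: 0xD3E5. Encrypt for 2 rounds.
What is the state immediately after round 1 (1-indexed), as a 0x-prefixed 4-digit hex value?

s_0 = plaintext = 0xD3E5
s_1 = Round(s_0, k_0) = 0x11B6
s_2 = Round(s_1, k_1) = 0xEE24

0x11B6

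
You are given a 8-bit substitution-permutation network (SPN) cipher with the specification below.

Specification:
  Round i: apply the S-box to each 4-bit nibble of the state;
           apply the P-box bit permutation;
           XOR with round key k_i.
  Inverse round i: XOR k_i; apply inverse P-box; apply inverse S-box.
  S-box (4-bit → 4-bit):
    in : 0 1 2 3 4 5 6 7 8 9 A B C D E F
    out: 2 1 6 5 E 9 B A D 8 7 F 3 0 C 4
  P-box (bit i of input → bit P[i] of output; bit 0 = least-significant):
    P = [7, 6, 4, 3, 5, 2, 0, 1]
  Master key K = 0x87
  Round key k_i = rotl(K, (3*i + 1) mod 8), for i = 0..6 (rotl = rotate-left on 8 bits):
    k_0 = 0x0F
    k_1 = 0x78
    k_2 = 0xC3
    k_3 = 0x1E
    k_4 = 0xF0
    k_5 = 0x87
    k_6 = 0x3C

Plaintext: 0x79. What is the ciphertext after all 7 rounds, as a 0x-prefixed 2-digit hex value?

0xC8

s_0 = plaintext = 0x79
s_1 = Round(s_0, k_0) = 0x01
s_2 = Round(s_1, k_1) = 0xFC
s_3 = Round(s_2, k_2) = 0x02
s_4 = Round(s_3, k_3) = 0x4A
s_5 = Round(s_4, k_4) = 0x27
s_6 = Round(s_5, k_5) = 0xCA
s_7 = Round(s_6, k_6) = 0xC8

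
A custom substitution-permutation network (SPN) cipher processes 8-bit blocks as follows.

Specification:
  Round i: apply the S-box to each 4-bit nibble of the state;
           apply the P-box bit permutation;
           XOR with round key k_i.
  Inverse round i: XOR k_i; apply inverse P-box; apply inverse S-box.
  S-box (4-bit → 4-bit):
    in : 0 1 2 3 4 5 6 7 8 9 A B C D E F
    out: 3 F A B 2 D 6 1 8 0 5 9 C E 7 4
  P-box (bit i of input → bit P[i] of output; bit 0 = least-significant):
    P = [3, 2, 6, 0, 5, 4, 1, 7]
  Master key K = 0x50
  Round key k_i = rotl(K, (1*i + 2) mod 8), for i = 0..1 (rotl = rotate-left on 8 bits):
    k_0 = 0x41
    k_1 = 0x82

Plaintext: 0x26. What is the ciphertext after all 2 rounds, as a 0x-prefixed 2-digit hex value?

0xCB

s_0 = plaintext = 0x26
s_1 = Round(s_0, k_0) = 0x95
s_2 = Round(s_1, k_1) = 0xCB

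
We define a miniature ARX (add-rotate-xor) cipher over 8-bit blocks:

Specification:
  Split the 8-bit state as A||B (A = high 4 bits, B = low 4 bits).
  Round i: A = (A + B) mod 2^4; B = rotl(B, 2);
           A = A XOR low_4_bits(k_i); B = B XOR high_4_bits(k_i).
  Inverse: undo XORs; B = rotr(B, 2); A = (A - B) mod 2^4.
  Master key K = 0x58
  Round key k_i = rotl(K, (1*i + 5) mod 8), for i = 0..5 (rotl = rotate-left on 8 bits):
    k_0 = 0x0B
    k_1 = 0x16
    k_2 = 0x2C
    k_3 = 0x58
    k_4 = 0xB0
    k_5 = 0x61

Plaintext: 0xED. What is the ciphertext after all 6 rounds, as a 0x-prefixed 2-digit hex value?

s_0 = plaintext = 0xED
s_1 = Round(s_0, k_0) = 0x07
s_2 = Round(s_1, k_1) = 0x1C
s_3 = Round(s_2, k_2) = 0x11
s_4 = Round(s_3, k_3) = 0xA1
s_5 = Round(s_4, k_4) = 0xBF
s_6 = Round(s_5, k_5) = 0xB9

0xB9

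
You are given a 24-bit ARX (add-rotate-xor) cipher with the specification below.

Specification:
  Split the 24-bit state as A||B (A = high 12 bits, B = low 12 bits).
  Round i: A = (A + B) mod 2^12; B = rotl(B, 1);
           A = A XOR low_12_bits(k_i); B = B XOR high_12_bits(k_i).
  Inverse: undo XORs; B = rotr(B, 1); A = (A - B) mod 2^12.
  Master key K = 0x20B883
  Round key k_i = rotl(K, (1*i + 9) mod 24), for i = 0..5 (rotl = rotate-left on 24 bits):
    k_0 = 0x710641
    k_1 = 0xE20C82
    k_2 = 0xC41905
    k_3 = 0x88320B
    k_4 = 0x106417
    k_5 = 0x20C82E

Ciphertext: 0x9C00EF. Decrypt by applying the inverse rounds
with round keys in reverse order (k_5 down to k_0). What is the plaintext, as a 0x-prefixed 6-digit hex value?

0x124BC3

s_0 = ciphertext = 0x9C00EF
s_1 = InvRound(s_0, k_5) = 0x87D971
s_2 = InvRound(s_1, k_4) = 0x02FC3B
s_3 = InvRound(s_2, k_3) = 0xFC825C
s_4 = InvRound(s_3, k_2) = 0x7BFF0E
s_5 = InvRound(s_4, k_1) = 0xAA6097
s_6 = InvRound(s_5, k_0) = 0x124BC3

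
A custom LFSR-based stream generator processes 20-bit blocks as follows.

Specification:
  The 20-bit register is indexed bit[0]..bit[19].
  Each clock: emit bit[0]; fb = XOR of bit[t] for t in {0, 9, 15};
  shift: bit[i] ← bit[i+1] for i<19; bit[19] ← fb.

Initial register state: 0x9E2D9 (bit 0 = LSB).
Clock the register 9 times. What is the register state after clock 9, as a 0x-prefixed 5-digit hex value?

0xADCF1

reg_0 = 0x9E2D9
clock 1: out=1, reg = 0xCF16C
clock 2: out=0, reg = 0xE78B6
clock 3: out=0, reg = 0x73C5B
clock 4: out=1, reg = 0xB9E2D
clock 5: out=1, reg = 0xDCF16
clock 6: out=0, reg = 0x6E78B
clock 7: out=1, reg = 0xB73C5
clock 8: out=1, reg = 0x5B9E2
clock 9: out=0, reg = 0xADCF1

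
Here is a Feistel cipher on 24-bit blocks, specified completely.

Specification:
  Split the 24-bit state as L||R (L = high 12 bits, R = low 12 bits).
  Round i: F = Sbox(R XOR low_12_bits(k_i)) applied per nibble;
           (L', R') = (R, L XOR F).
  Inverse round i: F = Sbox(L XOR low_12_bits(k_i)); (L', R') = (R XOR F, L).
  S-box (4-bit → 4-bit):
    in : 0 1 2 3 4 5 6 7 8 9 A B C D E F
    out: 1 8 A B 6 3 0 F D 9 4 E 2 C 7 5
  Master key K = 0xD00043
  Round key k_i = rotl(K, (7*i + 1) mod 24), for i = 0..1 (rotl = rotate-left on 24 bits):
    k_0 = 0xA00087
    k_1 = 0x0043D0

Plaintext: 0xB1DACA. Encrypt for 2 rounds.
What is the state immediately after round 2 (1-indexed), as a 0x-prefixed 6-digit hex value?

s_0 = plaintext = 0xB1DACA
s_1 = Round(s_0, k_0) = 0xACAF71
s_2 = Round(s_1, k_1) = 0xF71882

0xF71882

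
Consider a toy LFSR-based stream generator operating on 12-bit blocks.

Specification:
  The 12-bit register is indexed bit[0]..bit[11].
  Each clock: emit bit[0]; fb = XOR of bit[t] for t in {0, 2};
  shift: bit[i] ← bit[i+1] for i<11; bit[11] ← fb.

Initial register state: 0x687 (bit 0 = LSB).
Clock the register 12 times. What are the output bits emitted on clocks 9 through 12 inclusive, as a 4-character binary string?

0110

reg_0 = 0x687
clock 1: out=1, reg = 0x343
clock 2: out=1, reg = 0x9A1
clock 3: out=1, reg = 0xCD0
clock 4: out=0, reg = 0x668
clock 5: out=0, reg = 0x334
clock 6: out=0, reg = 0x99A
clock 7: out=0, reg = 0x4CD
clock 8: out=1, reg = 0x266
clock 9: out=0, reg = 0x933
clock 10: out=1, reg = 0xC99
clock 11: out=1, reg = 0xE4C
clock 12: out=0, reg = 0xF26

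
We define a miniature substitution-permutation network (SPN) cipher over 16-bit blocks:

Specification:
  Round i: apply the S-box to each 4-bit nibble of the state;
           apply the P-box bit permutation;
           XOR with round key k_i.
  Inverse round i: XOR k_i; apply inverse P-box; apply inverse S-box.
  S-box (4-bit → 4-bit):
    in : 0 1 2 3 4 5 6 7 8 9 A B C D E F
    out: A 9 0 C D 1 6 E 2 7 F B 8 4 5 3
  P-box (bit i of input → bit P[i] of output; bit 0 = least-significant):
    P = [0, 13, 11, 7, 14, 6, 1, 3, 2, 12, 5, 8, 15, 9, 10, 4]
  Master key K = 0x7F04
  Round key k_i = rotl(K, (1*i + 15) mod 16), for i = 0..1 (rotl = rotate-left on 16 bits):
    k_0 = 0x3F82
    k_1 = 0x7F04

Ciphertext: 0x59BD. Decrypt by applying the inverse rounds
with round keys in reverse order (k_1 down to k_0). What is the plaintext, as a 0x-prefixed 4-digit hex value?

0x82B5

s_0 = ciphertext = 0x59BD
s_1 = InvRound(s_0, k_1) = 0x7DCB
s_2 = InvRound(s_1, k_0) = 0x82B5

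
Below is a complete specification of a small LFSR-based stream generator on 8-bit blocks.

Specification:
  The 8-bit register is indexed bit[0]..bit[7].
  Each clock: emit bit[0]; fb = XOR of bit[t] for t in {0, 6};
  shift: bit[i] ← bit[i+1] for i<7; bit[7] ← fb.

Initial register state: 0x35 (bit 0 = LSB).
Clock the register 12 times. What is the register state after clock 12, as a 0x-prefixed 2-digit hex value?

reg_0 = 0x35
clock 1: out=1, reg = 0x9A
clock 2: out=0, reg = 0x4D
clock 3: out=1, reg = 0x26
clock 4: out=0, reg = 0x13
clock 5: out=1, reg = 0x89
clock 6: out=1, reg = 0xC4
clock 7: out=0, reg = 0xE2
clock 8: out=0, reg = 0xF1
clock 9: out=1, reg = 0x78
clock 10: out=0, reg = 0xBC
clock 11: out=0, reg = 0x5E
clock 12: out=0, reg = 0xAF

0xAF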